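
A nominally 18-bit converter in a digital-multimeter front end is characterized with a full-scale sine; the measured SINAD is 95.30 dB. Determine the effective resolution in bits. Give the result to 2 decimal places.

15.54 bits

ENOB = (95.30 − 1.76)/6.02 = 15.5382 bits.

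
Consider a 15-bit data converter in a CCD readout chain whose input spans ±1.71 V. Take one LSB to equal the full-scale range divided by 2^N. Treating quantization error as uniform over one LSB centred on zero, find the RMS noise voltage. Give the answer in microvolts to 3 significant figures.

30.1 µV

The full-scale span is 1.71 − (-1.71) = 3.42 V.
One LSB is 3.42 V / 32768 = 104.37 µV.
σ_q = LSB/√12 = 104.37 µV/3.4641 = 30.1 µV.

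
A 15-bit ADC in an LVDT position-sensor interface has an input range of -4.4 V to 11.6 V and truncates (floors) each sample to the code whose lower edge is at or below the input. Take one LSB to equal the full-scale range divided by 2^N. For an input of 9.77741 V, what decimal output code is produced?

Range = 11.6 − (-4.4) = 16 V. LSB = 16 V / 2^15 ≈ 488.3 µV.
V_in − V_min = 9.77741 − (-4.4) = 14.17741 V.
Divide by LSB: 14.17741 × 32768/16 = 29035.3357.
Truncating gives code 29035.

29035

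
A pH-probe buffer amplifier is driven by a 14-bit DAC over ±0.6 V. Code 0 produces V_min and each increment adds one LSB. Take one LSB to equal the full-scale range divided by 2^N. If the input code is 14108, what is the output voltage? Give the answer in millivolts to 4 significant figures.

433.3 mV

Full-scale range = 0.6 V − (-0.6 V) = 1.2 V. LSB = 1.2 V / 2^14.
Output = V_min + (14108/16384) × range = -0.6 + 0.861084 × 1.2 V
      = -0.6 V + 1.03330 V = 0.433301 V.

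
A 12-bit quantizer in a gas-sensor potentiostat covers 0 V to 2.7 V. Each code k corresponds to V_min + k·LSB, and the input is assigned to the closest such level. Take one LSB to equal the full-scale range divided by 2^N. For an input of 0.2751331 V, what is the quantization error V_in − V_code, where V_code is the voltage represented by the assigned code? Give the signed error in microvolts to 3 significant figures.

+255 µV

Range is 2.7 V. LSB = 2.7 V / 2^12 ≈ 0.6592 mV.
(0.2751331 − (0)) / LSB = 0.2751331 × 4096/2.7 = 417.3871. Nearest integer: k = 417.
Reconstructed level: 0 + 417 × 2.7/4096 V = 0.2748779297 V.
V_in − V_code = 0.2751331 − (0.2748779297) = +255 µV.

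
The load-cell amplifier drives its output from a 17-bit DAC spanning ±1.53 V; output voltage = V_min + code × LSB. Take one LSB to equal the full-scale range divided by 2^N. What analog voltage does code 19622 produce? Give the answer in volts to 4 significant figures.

-1.072 V

Span: 1.53 V − (-1.53 V) = 3.06 V. LSB = 3.06 V / 2^17.
V_out = -1.53 + 19622 × (3.06/131072) V
      = -1.53 V + 0.458094 V = -1.07191 V.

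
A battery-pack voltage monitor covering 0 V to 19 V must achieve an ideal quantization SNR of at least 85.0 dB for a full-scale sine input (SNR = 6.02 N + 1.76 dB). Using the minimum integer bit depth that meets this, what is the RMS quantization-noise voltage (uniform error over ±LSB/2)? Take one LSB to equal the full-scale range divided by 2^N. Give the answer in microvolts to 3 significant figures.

335 µV

V_FS = 19 V.
N ≥ (85.0 − 1.76)/6.02 = 13.827 → N_min = 14.
LSB = 19 V ÷ 2^14 = 19/16384 V = 1.1597 mV.
RMS noise = LSB/√12 = 335 µV.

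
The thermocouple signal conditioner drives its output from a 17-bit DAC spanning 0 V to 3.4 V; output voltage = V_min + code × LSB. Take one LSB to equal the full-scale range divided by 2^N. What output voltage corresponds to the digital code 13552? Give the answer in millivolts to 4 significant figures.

351.5 mV

Range is 3.4 V. LSB = 3.4 V / 2^17.
Output = V_min + (13552/131072) × range = 0 + 0.103394 × 3.4 V
      = 0 V + 0.351538 V = 0.351538 V.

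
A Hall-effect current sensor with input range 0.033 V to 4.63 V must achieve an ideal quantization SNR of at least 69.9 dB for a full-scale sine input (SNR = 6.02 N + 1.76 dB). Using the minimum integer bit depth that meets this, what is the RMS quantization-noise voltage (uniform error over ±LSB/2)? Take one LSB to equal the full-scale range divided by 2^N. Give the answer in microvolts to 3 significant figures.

324 µV

Range = 4.63 − (0.033) = 4.597 V.
Solving 6.02 N ≥ 69.9 − 1.76: N ≥ 11.319. Round up → N = 12.
One LSB is 4.597 V / 4096 = 1.1223 mV.
σ_q = LSB/√12 = 1.1223 mV/3.4641 = 324 µV.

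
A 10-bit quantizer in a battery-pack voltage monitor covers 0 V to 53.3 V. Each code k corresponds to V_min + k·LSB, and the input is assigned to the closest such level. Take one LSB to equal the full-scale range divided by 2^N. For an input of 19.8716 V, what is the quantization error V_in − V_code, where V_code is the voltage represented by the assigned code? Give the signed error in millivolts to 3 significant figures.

Range is 53.3 V. LSB = 53.3 V / 2^10 ≈ 52.05 mV.
Position in LSBs: (19.8716 − (0)) × 1024/53.3 = 381.7733; rounding gives k = 382.
V_code = V_min + k × range/2^10 = 0 + 382 × 53.3/1024 = 19.88339844 V.
Error = V_in − V_code = 19.8716 − (19.88339844) = −11.8 mV.

−11.8 mV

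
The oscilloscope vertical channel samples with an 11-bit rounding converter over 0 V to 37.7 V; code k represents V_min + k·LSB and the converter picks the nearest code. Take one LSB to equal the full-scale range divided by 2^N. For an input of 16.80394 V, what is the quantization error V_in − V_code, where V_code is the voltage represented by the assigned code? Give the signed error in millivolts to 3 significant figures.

−2.75 mV

Range is 37.7 V. LSB = 37.7 V / 2^11 ≈ 18.41 mV.
(V_in − V_min)/LSB = (16.80394 − (0)) × 2048/37.7 = 912.8506 → nearest code k = 913.
V_code = 0 + (913/2048) × 37.7 = 16.80668945 V.
e = 16.80394 − (16.80668945) = −2.75 mV.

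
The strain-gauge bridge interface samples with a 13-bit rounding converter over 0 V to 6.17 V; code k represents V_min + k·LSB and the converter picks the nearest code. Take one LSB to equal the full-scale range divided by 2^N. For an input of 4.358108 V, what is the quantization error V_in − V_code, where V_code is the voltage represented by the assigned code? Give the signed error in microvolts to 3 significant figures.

+244 µV

Span = 6.17 V. LSB = 6.17 V / 2^13 ≈ 0.7532 mV.
Position in LSBs: (4.358108 − (0)) × 8192/6.17 = 5786.3243; rounding gives k = 5786.
V_code = V_min + k × range/2^13 = 0 + 5786 × 6.17/8192 = 4.357863770 V.
e = 4.358108 − (4.357863770) = +244 µV.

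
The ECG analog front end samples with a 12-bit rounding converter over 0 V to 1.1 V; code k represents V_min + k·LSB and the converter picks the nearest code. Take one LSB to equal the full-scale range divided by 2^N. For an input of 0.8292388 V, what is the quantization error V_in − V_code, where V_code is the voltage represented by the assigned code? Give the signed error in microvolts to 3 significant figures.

Span = 1.1 V. LSB = 1.1 V / 2^12 ≈ 268.6 µV.
(0.8292388 − (0)) / LSB = 0.8292388 × 4096/1.1 = 3087.7837. Nearest integer: k = 3088.
V_code = 0 + (3088/4096) × 1.1 = 0.8292968750 V.
e = 0.8292388 − (0.8292968750) = −58.1 µV.

−58.1 µV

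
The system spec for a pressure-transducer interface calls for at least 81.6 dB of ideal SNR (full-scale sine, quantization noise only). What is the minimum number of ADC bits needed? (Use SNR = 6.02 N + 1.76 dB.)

14 bits

Required N = ⌈(81.6 − 1.76)/6.02⌉ = ⌈13.262⌉ = 14.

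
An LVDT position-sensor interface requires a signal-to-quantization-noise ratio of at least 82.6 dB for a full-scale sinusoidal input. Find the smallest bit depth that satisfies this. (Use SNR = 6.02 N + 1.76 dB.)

Solving 6.02 N ≥ 82.6 − 1.76: N ≥ 13.429. Round up → N = 14.

14 bits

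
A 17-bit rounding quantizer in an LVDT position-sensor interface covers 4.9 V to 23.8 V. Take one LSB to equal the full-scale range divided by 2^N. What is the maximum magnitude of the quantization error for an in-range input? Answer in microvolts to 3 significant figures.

Span: 23.8 V − (4.9 V) = 18.9 V.
LSB = 18.9 V ÷ 2^17 = 18.9/131072 V = 144.20 µV.
Worst-case error for round-to-nearest is half an LSB: 72.1 µV.

72.1 µV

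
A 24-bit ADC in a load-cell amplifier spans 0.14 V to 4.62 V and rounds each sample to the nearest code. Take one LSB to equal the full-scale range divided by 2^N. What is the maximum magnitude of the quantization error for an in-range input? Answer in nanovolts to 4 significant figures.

Range = 4.62 − (0.14) = 4.48 V.
LSB = 4.48 V ÷ 2^24 = 4.48/16777216 V = 267.029 nV.
|e|_max = LSB/2 = 133.5 nV.

133.5 nV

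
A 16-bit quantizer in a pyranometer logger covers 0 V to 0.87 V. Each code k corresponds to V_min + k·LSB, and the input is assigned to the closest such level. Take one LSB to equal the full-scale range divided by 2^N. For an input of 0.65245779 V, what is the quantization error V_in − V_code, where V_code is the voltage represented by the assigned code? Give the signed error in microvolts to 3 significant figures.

V_FS = 0.87 V. LSB = 0.87 V / 2^16 ≈ 13.28 µV.
(0.65245779 − (0)) / LSB = 0.65245779 × 65536/0.87 = 49148.8204. Nearest integer: k = 49149.
V_code = V_min + k × range/2^16 = 0 + 49149 × 0.87/65536 = 0.65246017456 V.
V_in − V_code = 0.65245779 − (0.65246017456) = −2.38 µV.

−2.38 µV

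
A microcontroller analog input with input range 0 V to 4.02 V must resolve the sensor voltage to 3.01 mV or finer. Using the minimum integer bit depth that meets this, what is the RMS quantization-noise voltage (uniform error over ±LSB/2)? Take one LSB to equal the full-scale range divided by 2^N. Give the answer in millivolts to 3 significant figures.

Range is 4.02 V.
4.02 V / 3.01 mV = 1336. Since 2^10 = 1024 and 2^11 = 2048, N = 11.
LSB = 4.02 V / 2^11 = 1.9629 mV.
RMS noise = LSB/√12 = 0.567 mV.

0.567 mV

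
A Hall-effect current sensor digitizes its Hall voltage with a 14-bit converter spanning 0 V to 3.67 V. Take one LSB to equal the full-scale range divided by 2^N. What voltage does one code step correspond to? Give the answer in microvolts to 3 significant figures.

Span = 3.67 V.
There are 2^14 = 16384 steps.
LSB = 3.67 V ÷ 2^14 = 3.67/16384 V = 224 µV.

224 µV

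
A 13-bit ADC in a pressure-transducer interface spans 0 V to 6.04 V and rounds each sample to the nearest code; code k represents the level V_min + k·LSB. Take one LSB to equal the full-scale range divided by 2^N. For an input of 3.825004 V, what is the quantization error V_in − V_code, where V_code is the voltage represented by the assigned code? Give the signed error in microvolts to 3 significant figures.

Full-scale range = 6.04 V. LSB = 6.04 V / 2^13 ≈ 0.7373 mV.
(V_in − V_min)/LSB = (3.825004 − (0)) × 8192/6.04 = 5187.8200 → nearest code k = 5188.
V_code = 0 + (5188/8192) × 6.04 = 3.825136719 V.
V_in − V_code = 3.825004 − (3.825136719) = −133 µV.

−133 µV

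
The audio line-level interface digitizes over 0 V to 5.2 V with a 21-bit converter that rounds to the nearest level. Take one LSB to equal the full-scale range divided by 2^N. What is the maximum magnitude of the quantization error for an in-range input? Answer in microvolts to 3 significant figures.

1.24 µV

V_FS = 5.2 V.
Step size = 5.2/2097152 V = 2.4796 µV.
Worst-case error for round-to-nearest is half an LSB: 1.24 µV.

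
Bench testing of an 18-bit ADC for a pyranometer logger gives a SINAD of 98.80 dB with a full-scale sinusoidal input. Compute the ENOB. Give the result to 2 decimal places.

16.12 bits

ENOB = (98.80 − 1.76)/6.02 = 16.1196 bits.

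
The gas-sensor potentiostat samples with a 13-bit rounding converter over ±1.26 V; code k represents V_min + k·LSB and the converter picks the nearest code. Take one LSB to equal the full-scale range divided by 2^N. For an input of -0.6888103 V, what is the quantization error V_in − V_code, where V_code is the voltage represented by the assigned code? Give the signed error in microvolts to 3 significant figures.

The full-scale span is 1.26 − (-1.26) = 2.52 V. LSB = 2.52 V / 2^13 ≈ 307.6 µV.
(V_in − V_min)/LSB = (-0.6888103 − (-1.26)) × 8192/2.52 = 1856.8199 → nearest code k = 1857.
V_code = V_min + k × range/2^13 = -1.26 + 1857 × 2.52/8192 = -0.6887548828 V.
Error = V_in − V_code = -0.6888103 − (-0.6887548828) = −55.4 µV.

−55.4 µV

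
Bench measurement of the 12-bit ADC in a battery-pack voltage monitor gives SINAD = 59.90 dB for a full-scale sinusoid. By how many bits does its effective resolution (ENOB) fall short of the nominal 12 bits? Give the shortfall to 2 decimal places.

2.34 bits

ENOB = (SINAD − 1.76)/6.02 = (59.90 − 1.76)/6.02 = 9.6578 bits.
Shortfall = 12 − 9.6578 = 2.3422 bits.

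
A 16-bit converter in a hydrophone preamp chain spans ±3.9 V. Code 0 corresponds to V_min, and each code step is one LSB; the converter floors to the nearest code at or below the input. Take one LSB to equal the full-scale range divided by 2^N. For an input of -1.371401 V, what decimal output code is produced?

Full-scale range = 3.9 V − (-3.9 V) = 7.8 V. LSB = 7.8 V / 2^16 ≈ 119.0 µV.
code = ⌊(V_in − V_min)/LSB⌋ = ⌊(V_in − V_min) × 2^16 / range⌋
     = ⌊(-1.371401 − (-3.9)) × 65536 / 7.8⌋ = ⌊2.528599 × 65536/7.8⌋
     = ⌊21245.418⌋ = 21245.

21245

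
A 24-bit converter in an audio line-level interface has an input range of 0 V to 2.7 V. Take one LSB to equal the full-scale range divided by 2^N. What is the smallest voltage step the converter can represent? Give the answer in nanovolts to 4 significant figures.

160.9 nV

Full-scale range = 2.7 V.
Number of codes = 2^24 = 16777216.
LSB = 2.7 V / 2^24 = 160.9 nV.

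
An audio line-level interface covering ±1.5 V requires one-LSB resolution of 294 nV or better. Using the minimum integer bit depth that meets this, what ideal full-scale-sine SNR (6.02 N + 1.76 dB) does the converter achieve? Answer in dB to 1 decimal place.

Range = 1.5 − (-1.5) = 3 V.
Required number of levels: 3/294 nV = 1.0204e7; smallest N with 2^N ≥ that is 24.
Ideal SNR at N = 24: 6.02·24 + 1.76 = 146.2 dB.

146.2 dB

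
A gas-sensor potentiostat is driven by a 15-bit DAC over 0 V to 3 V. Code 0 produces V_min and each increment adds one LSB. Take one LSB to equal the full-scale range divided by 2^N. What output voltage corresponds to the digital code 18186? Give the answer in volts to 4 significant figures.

1.665 V

Span = 3 V. LSB = 3 V / 2^15.
V_out = 0 + 18186 × (3/32768) V
      = 0 + 1.66498 = 1.66498 V.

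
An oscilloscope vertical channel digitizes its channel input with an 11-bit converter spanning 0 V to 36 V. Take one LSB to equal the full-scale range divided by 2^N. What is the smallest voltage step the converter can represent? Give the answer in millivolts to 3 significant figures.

17.6 mV

Range is 36 V.
There are 2^11 = 2048 steps.
Step size = 36/2048 V = 17.6 mV.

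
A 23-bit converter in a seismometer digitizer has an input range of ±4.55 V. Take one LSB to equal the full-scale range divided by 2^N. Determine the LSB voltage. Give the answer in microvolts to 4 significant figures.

The full-scale span is 4.55 − (-4.55) = 9.1 V.
Number of codes = 2^23 = 8388608.
LSB = 9.1 V ÷ 2^23 = 9.1/8388608 V = 1.085 µV.

1.085 µV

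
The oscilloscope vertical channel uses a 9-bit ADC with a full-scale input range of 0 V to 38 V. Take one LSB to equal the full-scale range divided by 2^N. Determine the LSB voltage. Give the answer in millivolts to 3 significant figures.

Span = 38 V.
There are 2^9 = 512 steps.
LSB = 38 V / 2^9 = 74.2 mV.

74.2 mV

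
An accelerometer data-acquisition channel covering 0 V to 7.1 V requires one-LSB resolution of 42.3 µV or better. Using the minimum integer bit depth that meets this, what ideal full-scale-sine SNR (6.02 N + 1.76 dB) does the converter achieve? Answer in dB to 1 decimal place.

Range is 7.1 V.
Levels needed ≥ 7.1/42.3 µV = 167800. 2^18 = 262144 suffices, so N_min = 18.
Ideal SNR at N = 18: 6.02·18 + 1.76 = 110.1 dB.

110.1 dB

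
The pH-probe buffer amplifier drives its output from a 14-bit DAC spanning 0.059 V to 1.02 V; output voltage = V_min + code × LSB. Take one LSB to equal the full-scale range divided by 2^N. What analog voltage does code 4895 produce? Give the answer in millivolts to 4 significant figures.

Range = 1.02 − (0.059) = 0.961 V. LSB = 0.961 V / 2^14.
V_out = 0.059 + 4895 × (0.961/16384) V
      = 0.059 V + 0.287115 V = 0.346115 V.

346.1 mV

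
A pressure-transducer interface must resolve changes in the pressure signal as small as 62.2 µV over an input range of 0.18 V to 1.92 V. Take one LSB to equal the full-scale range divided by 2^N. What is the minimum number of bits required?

15 bits

Range = 1.92 − (0.18) = 1.74 V.
Required number of levels: 1.74/62.2 µV = 27974; smallest N with 2^N ≥ that is 15.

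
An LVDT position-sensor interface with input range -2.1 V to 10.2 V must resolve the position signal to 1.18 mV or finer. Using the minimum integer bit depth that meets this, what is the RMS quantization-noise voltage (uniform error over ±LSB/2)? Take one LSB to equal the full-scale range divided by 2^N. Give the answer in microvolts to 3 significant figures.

217 µV

The full-scale span is 10.2 − (-2.1) = 12.3 V.
Need 2^N ≥ 12.3 V / 1.18 mV = 10420 → N_min = 14.
One LSB is 12.3 V / 16384 = 0.75073 mV.
σ_q = LSB/√12 = 0.75073 mV/3.4641 = 217 µV.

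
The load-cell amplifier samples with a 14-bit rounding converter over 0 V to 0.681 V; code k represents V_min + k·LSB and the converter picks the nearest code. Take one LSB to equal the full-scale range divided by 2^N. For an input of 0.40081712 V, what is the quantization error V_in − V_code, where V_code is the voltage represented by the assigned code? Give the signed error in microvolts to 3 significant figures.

+6.39 µV

Span = 0.681 V. LSB = 0.681 V / 2^14 ≈ 41.56 µV.
Position in LSBs: (0.40081712 − (0)) × 16384/0.681 = 9643.1537; rounding gives k = 9643.
V_code = 0 + (9643/16384) × 0.681 = 0.40081072998 V.
e = 0.40081712 − (0.40081072998) = +6.39 µV.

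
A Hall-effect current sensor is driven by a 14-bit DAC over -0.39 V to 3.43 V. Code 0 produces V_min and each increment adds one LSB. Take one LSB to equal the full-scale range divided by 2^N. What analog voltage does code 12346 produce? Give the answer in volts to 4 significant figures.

Range = 3.43 − (-0.39) = 3.82 V. LSB = 3.82 V / 2^14.
V_out = V_min + code × LSB = -0.39 V + 12346 × 3.82 V / 16384
      = -0.39 + 2.87852 = 2.48852 V.

2.489 V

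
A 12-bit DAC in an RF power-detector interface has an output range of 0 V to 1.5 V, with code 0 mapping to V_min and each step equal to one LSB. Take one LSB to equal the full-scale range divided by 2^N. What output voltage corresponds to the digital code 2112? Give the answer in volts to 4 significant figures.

V_FS = 1.5 V. LSB = 1.5 V / 2^12.
Output = V_min + (2112/4096) × range = 0 + 0.515625 × 1.5 V
      = 0 + 0.773438 = 0.773438 V.

0.7734 V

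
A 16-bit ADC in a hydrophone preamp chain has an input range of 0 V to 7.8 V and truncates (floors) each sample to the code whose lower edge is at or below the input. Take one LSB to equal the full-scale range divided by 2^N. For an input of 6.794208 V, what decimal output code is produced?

Full-scale range = 7.8 V. LSB = 7.8 V / 2^16 ≈ 119.0 µV.
(V_in − V_min) × 2^16/range = (6.794208 − (0)) × 65536/7.8 = 57085.284.
Floor → code = 57085.

57085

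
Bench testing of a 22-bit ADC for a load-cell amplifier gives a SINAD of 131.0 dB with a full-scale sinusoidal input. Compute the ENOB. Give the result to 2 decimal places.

21.47 bits

(131.0 − 1.76) / 6.02 = 129.24/6.02 = 21.4684 effective bits.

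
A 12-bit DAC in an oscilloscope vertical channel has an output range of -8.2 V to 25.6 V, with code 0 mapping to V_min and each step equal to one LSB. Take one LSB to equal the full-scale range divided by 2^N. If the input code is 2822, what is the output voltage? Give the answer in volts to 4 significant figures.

15.09 V

Span: 25.6 V − (-8.2 V) = 33.8 V. LSB = 33.8 V / 2^12.
V_out = -8.2 + 2822 × (33.8/4096) V
      = -8.2 V + 23.2870 V = 15.0870 V.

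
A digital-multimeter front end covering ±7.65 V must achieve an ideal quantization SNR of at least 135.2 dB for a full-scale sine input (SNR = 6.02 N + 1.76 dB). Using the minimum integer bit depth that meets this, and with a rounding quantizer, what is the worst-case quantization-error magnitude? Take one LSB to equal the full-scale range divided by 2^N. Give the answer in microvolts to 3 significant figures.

Range = 7.65 − (-7.65) = 15.3 V.
Required N = ⌈(135.2 − 1.76)/6.02⌉ = ⌈22.166⌉ = 23.
Step size = 15.3/8388608 V = 1.8239 µV.
Max error for round-to-nearest is LSB/2 = 0.912 µV.

0.912 µV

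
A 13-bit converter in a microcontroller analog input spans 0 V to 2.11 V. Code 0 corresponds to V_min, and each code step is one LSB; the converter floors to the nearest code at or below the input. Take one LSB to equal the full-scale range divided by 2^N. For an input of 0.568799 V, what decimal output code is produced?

Range is 2.11 V. LSB = 2.11 V / 2^13 ≈ 257.6 µV.
code = ⌊(V_in − V_min)/LSB⌋ = ⌊(V_in − V_min) × 2^13 / range⌋
     = ⌊(0.568799 − (0)) × 8192 / 2.11⌋ = ⌊0.568799 × 8192/2.11⌋
     = ⌊2208.342⌋ = 2208.

2208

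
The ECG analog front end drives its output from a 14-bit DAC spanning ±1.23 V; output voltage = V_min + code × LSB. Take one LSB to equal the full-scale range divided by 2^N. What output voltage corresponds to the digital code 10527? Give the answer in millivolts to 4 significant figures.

Span: 1.23 V − (-1.23 V) = 2.46 V. LSB = 2.46 V / 2^14.
V_out = -1.23 + 10527 × (2.46/16384) V
      = -1.23 + 1.58059 = 0.350592 V.

350.6 mV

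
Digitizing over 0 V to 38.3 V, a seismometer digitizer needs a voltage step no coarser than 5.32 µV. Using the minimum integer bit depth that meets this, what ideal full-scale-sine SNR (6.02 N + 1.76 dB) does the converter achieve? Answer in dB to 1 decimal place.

140.2 dB

Full-scale range = 38.3 V.
38.3 V / 5.32 µV = 7.199e6. Since 2^22 = 4194304 and 2^23 = 8388608, N = 23.
SNR = 6.02 × 23 + 1.76 = 140.22 dB.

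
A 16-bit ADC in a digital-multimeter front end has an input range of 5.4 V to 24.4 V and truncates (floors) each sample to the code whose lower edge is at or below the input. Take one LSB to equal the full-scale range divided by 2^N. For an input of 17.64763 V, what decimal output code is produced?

42245

Range = 24.4 − (5.4) = 19 V. LSB = 19 V / 2^16 ≈ 289.9 µV.
V_in − V_min = 17.64763 − (5.4) = 12.24763 V.
Divide by LSB: 12.24763 × 65536/19 = 42245.2989.
Truncating gives code 42245.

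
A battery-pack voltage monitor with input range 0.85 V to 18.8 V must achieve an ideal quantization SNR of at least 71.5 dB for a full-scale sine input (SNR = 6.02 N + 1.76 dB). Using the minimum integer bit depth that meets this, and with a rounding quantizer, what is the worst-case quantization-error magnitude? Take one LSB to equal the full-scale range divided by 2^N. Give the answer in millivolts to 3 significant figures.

Range = 18.8 − (0.85) = 17.95 V.
N ≥ (71.5 − 1.76)/6.02 = 11.585 → N_min = 12.
LSB = 17.95 V ÷ 2^12 = 17.95/4096 V = 4.3823 mV.
Half an LSB is 2.19 mV.

2.19 mV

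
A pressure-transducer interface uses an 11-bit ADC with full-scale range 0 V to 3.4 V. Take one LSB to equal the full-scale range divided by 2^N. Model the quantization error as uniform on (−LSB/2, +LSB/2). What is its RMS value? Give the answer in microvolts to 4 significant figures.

479.2 µV

Range is 3.4 V.
One LSB is 3.4 V / 2048 = 1.66016 mV.
σ_q = LSB/√12 = 1.66016 mV/3.4641 = 479.2 µV.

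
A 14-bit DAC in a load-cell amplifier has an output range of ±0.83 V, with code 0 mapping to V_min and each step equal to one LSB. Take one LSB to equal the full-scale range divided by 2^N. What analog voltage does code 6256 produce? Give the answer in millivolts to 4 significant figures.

-196.2 mV

Span: 0.83 V − (-0.83 V) = 1.66 V. LSB = 1.66 V / 2^14.
V_out = V_min + code × LSB = -0.83 V + 6256 × 1.66 V / 16384
      = -0.83 + 0.633848 = -0.196152 V.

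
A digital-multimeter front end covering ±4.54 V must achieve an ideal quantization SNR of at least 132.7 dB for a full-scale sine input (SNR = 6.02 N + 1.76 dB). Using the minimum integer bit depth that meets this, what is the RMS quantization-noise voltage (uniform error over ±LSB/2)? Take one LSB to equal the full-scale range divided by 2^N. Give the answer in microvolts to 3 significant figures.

0.625 µV

The full-scale span is 4.54 − (-4.54) = 9.08 V.
Solving 6.02 N ≥ 132.7 − 1.76: N ≥ 21.751. Round up → N = 22.
LSB = 9.08 V ÷ 2^22 = 9.08/4194304 V = 2.1648 µV.
V_rms = LSB/√12 = 0.625 µV.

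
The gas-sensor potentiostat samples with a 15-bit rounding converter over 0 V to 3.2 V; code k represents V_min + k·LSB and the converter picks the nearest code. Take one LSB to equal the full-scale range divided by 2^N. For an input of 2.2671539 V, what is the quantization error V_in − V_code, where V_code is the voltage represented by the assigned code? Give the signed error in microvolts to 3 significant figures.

V_FS = 3.2 V. LSB = 3.2 V / 2^15 ≈ 97.66 µV.
(2.2671539 − (0)) / LSB = 2.2671539 × 32768/3.2 = 23215.6559. Nearest integer: k = 23216.
V_code = 0 + (23216/32768) × 3.2 = 2.2671875000 V.
V_in − V_code = 2.2671539 − (2.2671875000) = −33.6 µV.

−33.6 µV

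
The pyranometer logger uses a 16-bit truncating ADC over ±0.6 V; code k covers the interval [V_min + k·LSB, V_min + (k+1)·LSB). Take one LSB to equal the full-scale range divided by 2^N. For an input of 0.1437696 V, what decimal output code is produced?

40619

Full-scale range = 0.6 V − (-0.6 V) = 1.2 V. LSB = 1.2 V / 2^16 ≈ 18.31 µV.
V_in − V_min = 0.1437696 − (-0.6) = 0.7437696 V.
Divide by LSB: 0.7437696 × 65536/1.2 = 40619.7371.
Truncating gives code 40619.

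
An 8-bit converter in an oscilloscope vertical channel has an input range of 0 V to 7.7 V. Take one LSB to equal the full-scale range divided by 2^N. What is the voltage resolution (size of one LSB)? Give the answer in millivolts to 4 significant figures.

V_FS = 7.7 V.
Number of codes = 2^8 = 256.
LSB = 7.7 V ÷ 2^8 = 7.7/256 V = 30.08 mV.

30.08 mV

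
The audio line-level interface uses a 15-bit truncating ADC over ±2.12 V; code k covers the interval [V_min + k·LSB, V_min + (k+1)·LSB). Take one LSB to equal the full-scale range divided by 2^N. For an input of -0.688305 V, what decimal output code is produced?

11064

The full-scale span is 2.12 − (-2.12) = 4.24 V. LSB = 4.24 V / 2^15 ≈ 129.4 µV.
(V_in − V_min) × 2^15/range = (-0.688305 − (-2.12)) × 32768/4.24 = 11064.571.
Floor → code = 11064.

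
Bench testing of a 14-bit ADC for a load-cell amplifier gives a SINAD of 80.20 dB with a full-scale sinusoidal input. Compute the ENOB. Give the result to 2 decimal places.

13.03 bits

ENOB = (SINAD − 1.76) / 6.02 = (80.20 − 1.76) / 6.02 = 78.44 / 6.02 = 13.0299.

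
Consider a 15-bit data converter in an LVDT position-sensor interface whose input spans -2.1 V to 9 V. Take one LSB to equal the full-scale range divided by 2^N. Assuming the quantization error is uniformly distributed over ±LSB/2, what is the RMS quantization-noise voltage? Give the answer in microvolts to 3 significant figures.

The full-scale span is 9 − (-2.1) = 11.1 V.
LSB = 11.1 V / 2^15 = 338.75 µV.
σ_q = LSB/√12 = 338.75 µV/3.4641 = 97.8 µV.

97.8 µV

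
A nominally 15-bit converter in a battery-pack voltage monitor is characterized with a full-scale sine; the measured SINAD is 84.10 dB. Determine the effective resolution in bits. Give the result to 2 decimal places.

(84.10 − 1.76) / 6.02 = 82.34/6.02 = 13.6777 effective bits.

13.68 bits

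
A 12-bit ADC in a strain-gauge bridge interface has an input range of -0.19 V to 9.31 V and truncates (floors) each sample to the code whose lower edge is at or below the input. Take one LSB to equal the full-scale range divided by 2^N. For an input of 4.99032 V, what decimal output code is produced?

Range = 9.31 − (-0.19) = 9.5 V. LSB = 9.5 V / 2^12 ≈ 2.319 mV.
(V_in − V_min) × 2^12/range = (4.99032 − (-0.19)) × 4096/9.5 = 2233.536.
Floor → code = 2233.

2233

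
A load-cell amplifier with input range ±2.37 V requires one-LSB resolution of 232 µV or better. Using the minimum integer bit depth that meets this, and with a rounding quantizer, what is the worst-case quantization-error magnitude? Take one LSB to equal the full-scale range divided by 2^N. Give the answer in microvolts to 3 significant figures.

72.3 µV

Range = 2.37 − (-2.37) = 4.74 V.
Required number of levels: 4.74/232 µV = 20431; smallest N with 2^N ≥ that is 15.
LSB = 4.74 V ÷ 2^15 = 4.74/32768 V = 144.65 µV.
|e|_max = LSB/2 = 72.3 µV.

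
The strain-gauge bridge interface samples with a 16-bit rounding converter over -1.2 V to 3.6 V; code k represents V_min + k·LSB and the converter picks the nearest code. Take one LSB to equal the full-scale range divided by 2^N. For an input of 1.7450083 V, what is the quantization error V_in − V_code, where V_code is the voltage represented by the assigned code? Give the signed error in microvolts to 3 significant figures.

+13.2 µV

The full-scale span is 3.6 − (-1.2) = 4.8 V. LSB = 4.8 V / 2^16 ≈ 73.24 µV.
Position in LSBs: (1.7450083 − (-1.2)) × 65536/4.8 = 40209.1800; rounding gives k = 40209.
V_code = V_min + k × range/2^16 = -1.2 + 40209 × 4.8/65536 = 1.7449951172 V.
e = 1.7450083 − (1.7449951172) = +13.2 µV.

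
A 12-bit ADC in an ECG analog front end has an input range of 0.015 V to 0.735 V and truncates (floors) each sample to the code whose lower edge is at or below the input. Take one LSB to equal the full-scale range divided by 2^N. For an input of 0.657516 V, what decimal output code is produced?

3655

The full-scale span is 0.735 − (0.015) = 0.72 V. LSB = 0.72 V / 2^12 ≈ 175.8 µV.
V_in − V_min = 0.657516 − (0.015) = 0.642516 V.
Divide by LSB: 0.642516 × 4096/0.72 = 3655.2021.
Truncating gives code 3655.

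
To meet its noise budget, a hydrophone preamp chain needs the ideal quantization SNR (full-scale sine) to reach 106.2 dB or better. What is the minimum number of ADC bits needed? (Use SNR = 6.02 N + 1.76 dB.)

Required N = ⌈(106.2 − 1.76)/6.02⌉ = ⌈17.349⌉ = 18.

18 bits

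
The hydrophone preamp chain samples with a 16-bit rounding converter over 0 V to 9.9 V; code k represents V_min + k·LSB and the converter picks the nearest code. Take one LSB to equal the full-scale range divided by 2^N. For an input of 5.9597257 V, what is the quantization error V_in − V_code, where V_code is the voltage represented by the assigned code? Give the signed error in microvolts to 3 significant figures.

+27.2 µV

Range is 9.9 V. LSB = 9.9 V / 2^16 ≈ 151.1 µV.
Position in LSBs: (5.9597257 − (0)) × 65536/9.9 = 39452.1801; rounding gives k = 39452.
Reconstructed level: 0 + 39452 × 9.9/65536 V = 5.9596984863 V.
Error = V_in − V_code = 5.9597257 − (5.9596984863) = +27.2 µV.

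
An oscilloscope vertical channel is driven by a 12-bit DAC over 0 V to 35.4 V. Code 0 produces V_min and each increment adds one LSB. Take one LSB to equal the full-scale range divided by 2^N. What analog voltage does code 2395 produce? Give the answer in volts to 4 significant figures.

Full-scale range = 35.4 V. LSB = 35.4 V / 2^12.
V_out = 0 + 2395 × (35.4/4096) V
      = 0 + 20.6990 = 20.6990 V.

20.70 V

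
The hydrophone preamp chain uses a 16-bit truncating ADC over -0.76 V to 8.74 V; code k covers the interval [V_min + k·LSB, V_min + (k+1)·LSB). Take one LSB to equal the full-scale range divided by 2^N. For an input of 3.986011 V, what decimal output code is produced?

Full-scale range = 8.74 V − (-0.76 V) = 9.5 V. LSB = 9.5 V / 2^16 ≈ 145.0 µV.
V_in − V_min = 3.986011 − (-0.76) = 4.746011 V.
Divide by LSB: 4.746011 × 65536/9.5 = 32740.4818.
Truncating gives code 32740.

32740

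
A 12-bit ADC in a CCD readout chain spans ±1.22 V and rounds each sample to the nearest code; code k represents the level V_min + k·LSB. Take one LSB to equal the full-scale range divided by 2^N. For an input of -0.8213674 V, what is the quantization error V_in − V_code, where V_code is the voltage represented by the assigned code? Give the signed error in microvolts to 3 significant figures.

Full-scale range = 1.22 V − (-1.22 V) = 2.44 V. LSB = 2.44 V / 2^12 ≈ 0.5957 mV.
(V_in − V_min)/LSB = (-0.8213674 − (-1.22)) × 4096/2.44 = 669.1800 → nearest code k = 669.
V_code = V_min + k × range/2^12 = -1.22 + 669 × 2.44/4096 = -0.8214746094 V.
Error = V_in − V_code = -0.8213674 − (-0.8214746094) = +107 µV.

+107 µV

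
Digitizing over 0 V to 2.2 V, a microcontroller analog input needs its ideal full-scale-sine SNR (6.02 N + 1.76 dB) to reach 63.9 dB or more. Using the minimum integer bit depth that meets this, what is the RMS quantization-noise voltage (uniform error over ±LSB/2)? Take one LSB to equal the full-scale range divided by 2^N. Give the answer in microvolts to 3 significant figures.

310 µV

Range is 2.2 V.
6.02 N + 1.76 ≥ 63.9 gives N ≥ 10.322, so the minimum integer is 11.
LSB = 2.2 V / 2^11 = 1.0742 mV.
RMS noise = LSB/√12 = 310 µV.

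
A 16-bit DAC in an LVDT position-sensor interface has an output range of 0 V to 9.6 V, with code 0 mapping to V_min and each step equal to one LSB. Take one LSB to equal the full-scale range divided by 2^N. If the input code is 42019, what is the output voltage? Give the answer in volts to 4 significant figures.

6.155 V

Span = 9.6 V. LSB = 9.6 V / 2^16.
V_out = 0 + 42019 × (9.6/65536) V
      = 0 + 6.15513 = 6.15513 V.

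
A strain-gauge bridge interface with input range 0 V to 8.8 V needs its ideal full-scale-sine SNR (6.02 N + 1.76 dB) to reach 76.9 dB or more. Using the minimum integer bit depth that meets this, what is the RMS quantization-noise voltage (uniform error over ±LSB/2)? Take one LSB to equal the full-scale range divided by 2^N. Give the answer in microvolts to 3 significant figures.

Range is 8.8 V.
6.02 N + 1.76 ≥ 76.9 gives N ≥ 12.482, so the minimum integer is 13.
One LSB is 8.8 V / 8192 = 1.0742 mV.
V_rms = LSB/√12 = 310 µV.

310 µV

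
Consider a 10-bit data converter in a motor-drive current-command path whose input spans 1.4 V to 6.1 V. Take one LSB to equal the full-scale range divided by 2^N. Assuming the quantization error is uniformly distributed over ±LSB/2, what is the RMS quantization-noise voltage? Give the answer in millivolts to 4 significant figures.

The full-scale span is 6.1 − (1.4) = 4.7 V.
LSB = 4.7 V / 2^10 = 4.58984 mV.
σ_q = LSB/√12 = 4.58984 mV/3.4641 = 1.325 mV.

1.325 mV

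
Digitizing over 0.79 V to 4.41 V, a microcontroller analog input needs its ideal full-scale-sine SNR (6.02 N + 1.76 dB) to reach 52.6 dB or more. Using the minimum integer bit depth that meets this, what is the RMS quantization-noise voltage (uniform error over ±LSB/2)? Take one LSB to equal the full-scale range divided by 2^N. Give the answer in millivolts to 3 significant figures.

2.04 mV

Span: 4.41 V − (0.79 V) = 3.62 V.
Solving 6.02 N ≥ 52.6 − 1.76: N ≥ 8.445. Round up → N = 9.
LSB = 3.62 V ÷ 2^9 = 3.62/512 V = 7.0703 mV.
V_rms = LSB/√12 = 2.04 mV.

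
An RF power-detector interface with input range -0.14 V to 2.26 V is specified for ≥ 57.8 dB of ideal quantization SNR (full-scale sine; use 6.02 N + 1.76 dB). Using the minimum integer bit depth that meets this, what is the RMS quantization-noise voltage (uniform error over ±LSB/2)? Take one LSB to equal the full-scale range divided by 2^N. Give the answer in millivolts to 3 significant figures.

0.677 mV

Full-scale range = 2.26 V − (-0.14 V) = 2.4 V.
6.02 N + 1.76 ≥ 57.8 gives N ≥ 9.309, so the minimum integer is 10.
One LSB is 2.4 V / 1024 = 2.3438 mV.
RMS noise = LSB/√12 = 0.677 mV.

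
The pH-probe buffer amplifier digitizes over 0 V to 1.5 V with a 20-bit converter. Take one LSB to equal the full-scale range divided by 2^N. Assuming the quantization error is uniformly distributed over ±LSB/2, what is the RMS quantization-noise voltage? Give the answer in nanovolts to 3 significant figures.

Full-scale range = 1.5 V.
Step size = 1.5/1048576 V = 1.4305 µV.
RMS of a uniform error over width LSB is LSB/√12 = 413 nV.

413 nV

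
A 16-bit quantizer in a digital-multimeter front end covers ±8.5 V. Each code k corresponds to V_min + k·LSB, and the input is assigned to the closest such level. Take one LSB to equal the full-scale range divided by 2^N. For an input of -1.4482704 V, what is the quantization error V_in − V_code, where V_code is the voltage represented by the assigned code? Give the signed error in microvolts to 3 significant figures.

−43.5 µV

Span: 8.5 V − (-8.5 V) = 17 V. LSB = 17 V / 2^16 ≈ 259.4 µV.
(V_in − V_min)/LSB = (-1.4482704 − (-8.5)) × 65536/17 = 27184.8324 → nearest code k = 27185.
V_code = V_min + k × range/2^16 = -8.5 + 27185 × 17/65536 = -1.4482269287 V.
Error = V_in − V_code = -1.4482704 − (-1.4482269287) = −43.5 µV.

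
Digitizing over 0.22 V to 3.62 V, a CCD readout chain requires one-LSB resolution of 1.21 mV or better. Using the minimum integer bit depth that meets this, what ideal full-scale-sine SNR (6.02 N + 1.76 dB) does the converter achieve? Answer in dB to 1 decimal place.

74.0 dB

Span: 3.62 V − (0.22 V) = 3.4 V.
Levels needed ≥ 3.4/1.21 mV = 2810. 2^12 = 4096 suffices, so N_min = 12.
SNR = 6.02 × 12 + 1.76 = 74.00 dB.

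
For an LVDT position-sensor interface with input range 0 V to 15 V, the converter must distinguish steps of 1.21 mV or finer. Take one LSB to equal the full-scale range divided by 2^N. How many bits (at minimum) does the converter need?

Range is 15 V.
15 V / 1.21 mV = 12400. Since 2^13 = 8192 and 2^14 = 16384, N = 14.

14 bits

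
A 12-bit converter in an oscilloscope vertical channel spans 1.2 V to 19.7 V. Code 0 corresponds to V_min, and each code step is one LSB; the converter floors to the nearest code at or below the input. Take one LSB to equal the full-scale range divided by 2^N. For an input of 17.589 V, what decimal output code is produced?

Full-scale range = 19.7 V − (1.2 V) = 18.5 V. LSB = 18.5 V / 2^12 ≈ 4.517 mV.
code = ⌊(V_in − V_min)/LSB⌋ = ⌊(V_in − V_min) × 2^12 / range⌋
     = ⌊(17.589 − (1.2)) × 4096 / 18.5⌋ = ⌊16.389 × 4096/18.5⌋
     = ⌊3628.613⌋ = 3628.

3628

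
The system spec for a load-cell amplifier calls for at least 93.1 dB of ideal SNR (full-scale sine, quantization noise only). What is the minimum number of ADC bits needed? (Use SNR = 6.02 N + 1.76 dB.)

16 bits

Solving 6.02 N ≥ 93.1 − 1.76: N ≥ 15.173. Round up → N = 16.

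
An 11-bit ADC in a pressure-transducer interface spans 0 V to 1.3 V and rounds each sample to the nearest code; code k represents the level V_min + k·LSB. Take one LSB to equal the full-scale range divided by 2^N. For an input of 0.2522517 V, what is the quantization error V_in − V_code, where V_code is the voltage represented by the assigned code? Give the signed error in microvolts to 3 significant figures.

+250 µV

Range is 1.3 V. LSB = 1.3 V / 2^11 ≈ 0.6348 mV.
(0.2522517 − (0)) / LSB = 0.2522517 × 2048/1.3 = 397.3934. Nearest integer: k = 397.
Reconstructed level: 0 + 397 × 1.3/2048 V = 0.2520019531 V.
e = 0.2522517 − (0.2520019531) = +250 µV.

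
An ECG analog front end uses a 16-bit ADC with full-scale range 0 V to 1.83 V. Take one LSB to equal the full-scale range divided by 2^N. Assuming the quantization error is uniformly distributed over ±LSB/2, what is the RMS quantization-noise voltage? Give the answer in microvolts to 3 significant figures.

8.06 µV

V_FS = 1.83 V.
LSB = 1.83 V ÷ 2^16 = 1.83/65536 V = 27.924 µV.
V_rms = LSB/√12 = 27.924 µV / √12 = 8.06 µV.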